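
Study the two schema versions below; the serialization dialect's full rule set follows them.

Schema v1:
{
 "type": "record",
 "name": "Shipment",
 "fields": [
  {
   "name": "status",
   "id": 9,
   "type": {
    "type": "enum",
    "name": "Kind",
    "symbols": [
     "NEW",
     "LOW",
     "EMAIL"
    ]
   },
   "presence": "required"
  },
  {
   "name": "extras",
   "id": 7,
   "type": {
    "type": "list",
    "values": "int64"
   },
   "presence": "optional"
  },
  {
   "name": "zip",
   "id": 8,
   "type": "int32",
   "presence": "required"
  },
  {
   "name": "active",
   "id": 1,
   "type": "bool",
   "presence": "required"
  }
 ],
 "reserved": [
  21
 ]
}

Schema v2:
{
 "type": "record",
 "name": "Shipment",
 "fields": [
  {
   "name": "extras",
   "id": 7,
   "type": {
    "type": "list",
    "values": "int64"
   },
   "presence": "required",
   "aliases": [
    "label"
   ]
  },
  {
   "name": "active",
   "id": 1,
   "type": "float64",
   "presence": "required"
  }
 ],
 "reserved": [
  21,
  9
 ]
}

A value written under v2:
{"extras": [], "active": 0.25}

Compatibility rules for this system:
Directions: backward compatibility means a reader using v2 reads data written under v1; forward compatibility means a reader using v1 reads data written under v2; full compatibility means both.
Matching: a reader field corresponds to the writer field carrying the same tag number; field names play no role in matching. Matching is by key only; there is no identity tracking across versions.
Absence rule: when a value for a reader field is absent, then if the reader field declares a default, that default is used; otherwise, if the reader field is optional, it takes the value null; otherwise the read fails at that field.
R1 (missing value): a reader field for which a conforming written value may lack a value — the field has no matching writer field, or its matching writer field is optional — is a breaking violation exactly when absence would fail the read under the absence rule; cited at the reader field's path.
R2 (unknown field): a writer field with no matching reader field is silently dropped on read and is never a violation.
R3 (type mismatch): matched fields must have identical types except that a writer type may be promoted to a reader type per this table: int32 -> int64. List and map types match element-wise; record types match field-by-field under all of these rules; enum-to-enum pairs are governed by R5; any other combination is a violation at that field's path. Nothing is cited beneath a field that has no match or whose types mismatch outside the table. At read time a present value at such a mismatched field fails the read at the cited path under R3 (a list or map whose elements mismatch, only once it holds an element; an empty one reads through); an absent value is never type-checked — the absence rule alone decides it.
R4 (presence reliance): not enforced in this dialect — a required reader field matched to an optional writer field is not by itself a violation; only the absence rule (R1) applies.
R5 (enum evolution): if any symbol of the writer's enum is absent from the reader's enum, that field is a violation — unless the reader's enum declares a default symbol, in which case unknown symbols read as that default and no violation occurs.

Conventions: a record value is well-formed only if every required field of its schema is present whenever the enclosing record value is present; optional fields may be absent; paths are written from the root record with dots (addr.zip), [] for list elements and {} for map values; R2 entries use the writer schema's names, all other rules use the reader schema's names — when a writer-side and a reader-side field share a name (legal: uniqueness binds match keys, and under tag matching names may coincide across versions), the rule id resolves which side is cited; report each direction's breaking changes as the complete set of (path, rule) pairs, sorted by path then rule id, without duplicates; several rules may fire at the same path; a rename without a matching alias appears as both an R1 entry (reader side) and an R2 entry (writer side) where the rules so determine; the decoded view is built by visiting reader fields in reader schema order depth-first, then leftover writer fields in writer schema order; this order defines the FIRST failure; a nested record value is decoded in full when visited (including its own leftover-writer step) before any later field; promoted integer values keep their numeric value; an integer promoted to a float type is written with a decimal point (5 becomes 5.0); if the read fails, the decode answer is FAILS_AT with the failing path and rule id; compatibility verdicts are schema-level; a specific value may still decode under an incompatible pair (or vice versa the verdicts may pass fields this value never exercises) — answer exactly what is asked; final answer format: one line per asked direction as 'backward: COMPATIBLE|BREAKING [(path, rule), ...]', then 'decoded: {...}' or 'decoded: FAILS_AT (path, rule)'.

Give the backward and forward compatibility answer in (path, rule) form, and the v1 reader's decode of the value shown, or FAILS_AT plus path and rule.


in Shipment below, arrows point writer -> reader
backward for Shipment (reader v2, writer v1):
  writer optional, list<int64> -> list<int64>: reader extras maps from writer extras
  writer required, bool -> float64: reader active maps from writer active
  status (writer side), unknown to reader
  zip (writer side), unknown to reader
  violation R3 at active
  violation R1 at extras
  backward on Shipment therefore BREAKING (2)
forward for Shipment (reader v1, writer v2):
  no writer field matches reader status
  writer required, list<int64> -> list<int64>: reader extras maps from writer extras
  no writer field matches reader zip
  writer required, float64 -> bool: reader active maps from writer active
  violation R3 at active
  violation R1 at status
  violation R1 at zip
  forward on Shipment therefore BREAKING (3)
decode walk for Shipment under reader schema v1:
  read fails at status under R1 (no fill)
  => FAILS_AT (status, R1)

backward: BREAKING [(active, R3), (extras, R1)]; forward: BREAKING [(active, R3), (status, R1), (zip, R1)]; decoded: FAILS_AT (status, R1)


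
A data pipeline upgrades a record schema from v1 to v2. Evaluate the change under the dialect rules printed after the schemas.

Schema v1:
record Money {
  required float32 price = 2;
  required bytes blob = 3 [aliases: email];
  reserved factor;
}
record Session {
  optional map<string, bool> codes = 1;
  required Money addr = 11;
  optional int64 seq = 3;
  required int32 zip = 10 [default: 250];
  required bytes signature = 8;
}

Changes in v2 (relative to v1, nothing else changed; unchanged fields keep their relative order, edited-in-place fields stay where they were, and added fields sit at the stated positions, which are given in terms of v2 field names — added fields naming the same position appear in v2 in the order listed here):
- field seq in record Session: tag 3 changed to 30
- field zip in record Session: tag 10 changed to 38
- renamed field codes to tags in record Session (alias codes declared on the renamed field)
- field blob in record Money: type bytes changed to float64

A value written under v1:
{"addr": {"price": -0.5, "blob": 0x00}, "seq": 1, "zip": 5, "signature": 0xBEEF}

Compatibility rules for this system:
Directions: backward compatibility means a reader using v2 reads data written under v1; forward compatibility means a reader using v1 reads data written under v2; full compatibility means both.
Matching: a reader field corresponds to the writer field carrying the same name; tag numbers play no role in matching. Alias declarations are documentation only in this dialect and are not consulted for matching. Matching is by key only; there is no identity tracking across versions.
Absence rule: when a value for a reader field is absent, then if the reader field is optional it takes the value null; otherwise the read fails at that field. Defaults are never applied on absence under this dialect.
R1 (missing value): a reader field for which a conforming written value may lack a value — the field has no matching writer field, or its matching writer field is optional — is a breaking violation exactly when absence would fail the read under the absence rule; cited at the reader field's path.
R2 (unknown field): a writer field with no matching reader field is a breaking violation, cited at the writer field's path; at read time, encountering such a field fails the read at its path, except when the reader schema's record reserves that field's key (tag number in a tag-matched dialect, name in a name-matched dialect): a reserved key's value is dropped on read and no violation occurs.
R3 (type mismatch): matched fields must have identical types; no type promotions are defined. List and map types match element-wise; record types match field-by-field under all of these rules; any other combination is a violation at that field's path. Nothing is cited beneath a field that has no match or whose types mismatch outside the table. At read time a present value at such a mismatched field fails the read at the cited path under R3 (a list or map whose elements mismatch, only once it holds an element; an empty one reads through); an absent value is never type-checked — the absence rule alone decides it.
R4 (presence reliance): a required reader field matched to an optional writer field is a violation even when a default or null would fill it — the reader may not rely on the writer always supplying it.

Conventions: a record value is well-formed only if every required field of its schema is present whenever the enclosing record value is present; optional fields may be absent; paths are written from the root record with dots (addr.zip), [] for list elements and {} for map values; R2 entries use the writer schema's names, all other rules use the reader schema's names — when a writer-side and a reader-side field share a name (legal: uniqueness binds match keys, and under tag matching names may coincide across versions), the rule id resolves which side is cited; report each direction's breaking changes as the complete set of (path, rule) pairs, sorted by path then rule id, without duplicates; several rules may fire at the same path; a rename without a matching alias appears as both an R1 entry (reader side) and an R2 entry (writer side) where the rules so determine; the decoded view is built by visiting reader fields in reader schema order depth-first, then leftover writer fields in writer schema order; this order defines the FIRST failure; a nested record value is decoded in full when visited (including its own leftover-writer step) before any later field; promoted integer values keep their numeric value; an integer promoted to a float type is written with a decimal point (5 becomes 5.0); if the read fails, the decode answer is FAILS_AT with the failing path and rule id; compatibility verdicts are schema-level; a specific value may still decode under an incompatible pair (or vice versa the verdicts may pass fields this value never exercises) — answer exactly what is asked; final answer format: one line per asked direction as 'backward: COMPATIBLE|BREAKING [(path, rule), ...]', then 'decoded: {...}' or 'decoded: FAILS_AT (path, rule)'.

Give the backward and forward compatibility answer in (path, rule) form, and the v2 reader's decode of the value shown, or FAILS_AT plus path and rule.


in Session below, arrows point writer -> reader
backward analysis of Session with v2 as reader and v1 as writer:
  tags has no writer counterpart
  addr: Money -> Money, writer required; from addr
  seq: int64 -> int64, writer optional; from seq
  zip: int32 -> int32, writer required; from zip
  signature: bytes -> bytes, writer required; from signature
  writer codes: unknown to reader
  addr.price: float32 -> float32, writer required; from addr.price
  addr.blob: bytes -> float64, writer required; from addr.blob
  breaking: (addr.blob, R3)
  breaking: (codes, R2)
  backward on Session therefore BREAKING (2)
forward analysis of Session with v1 as reader and v2 as writer:
  codes has no writer counterpart
  addr: Money -> Money, writer required; from addr
  seq: int64 -> int64, writer optional; from seq
  zip: int32 -> int32, writer required; from zip
  signature: bytes -> bytes, writer required; from signature
  writer tags: unknown to reader
  addr.price: float32 -> float32, writer required; from addr.price
  addr.blob: float64 -> bytes, writer required; from addr.blob
  breaking: (addr.blob, R3)
  breaking: (tags, R2)
  forward on Session therefore BREAKING (2)
migrating the Session value to v2:
  tags := null (missing; optional => null)
  addr.price := -0.5
  read fails at addr.blob under R3
  => FAILS_AT (addr.blob, R3)

backward: BREAKING [(addr.blob, R3), (codes, R2)]; forward: BREAKING [(addr.blob, R3), (tags, R2)]; decoded: FAILS_AT (addr.blob, R3)


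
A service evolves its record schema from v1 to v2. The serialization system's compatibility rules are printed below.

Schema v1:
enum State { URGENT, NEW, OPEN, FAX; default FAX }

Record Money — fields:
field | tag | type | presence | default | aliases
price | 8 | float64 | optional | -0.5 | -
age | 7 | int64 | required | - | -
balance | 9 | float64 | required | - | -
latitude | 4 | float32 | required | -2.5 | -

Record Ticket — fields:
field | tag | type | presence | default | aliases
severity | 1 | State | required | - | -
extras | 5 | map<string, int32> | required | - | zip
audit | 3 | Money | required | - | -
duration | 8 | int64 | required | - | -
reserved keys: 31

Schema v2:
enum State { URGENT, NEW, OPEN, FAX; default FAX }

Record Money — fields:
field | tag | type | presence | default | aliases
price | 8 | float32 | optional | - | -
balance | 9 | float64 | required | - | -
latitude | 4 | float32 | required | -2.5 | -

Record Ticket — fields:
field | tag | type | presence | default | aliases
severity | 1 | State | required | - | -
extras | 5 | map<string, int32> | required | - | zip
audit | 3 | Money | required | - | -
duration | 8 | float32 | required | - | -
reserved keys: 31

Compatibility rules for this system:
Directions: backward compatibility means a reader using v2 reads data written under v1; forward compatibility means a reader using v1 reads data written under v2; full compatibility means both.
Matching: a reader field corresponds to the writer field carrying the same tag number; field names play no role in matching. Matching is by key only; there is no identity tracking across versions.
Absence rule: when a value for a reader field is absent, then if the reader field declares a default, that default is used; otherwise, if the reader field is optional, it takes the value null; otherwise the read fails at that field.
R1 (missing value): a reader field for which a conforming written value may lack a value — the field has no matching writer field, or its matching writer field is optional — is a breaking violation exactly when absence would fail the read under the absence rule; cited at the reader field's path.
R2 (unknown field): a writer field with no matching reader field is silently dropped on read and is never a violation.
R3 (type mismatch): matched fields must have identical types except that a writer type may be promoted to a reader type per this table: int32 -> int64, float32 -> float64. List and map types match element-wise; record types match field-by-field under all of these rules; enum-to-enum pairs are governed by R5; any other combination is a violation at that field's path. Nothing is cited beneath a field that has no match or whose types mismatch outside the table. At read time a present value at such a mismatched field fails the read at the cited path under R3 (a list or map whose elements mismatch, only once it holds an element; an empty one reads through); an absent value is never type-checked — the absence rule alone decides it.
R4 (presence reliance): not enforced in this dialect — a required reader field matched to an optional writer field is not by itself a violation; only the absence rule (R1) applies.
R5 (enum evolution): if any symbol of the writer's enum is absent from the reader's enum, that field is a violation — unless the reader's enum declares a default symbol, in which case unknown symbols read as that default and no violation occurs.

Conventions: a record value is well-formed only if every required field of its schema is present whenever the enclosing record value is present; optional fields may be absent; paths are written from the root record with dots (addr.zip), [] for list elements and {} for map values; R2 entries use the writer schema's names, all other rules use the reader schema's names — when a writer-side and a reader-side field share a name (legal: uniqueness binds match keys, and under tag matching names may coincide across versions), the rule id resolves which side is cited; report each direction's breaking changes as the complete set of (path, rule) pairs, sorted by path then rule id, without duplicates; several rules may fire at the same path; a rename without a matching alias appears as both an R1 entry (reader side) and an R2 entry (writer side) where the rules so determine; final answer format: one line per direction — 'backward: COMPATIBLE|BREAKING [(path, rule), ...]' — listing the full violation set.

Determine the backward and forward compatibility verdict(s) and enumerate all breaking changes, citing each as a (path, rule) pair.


backward: BREAKING [(audit.price, R3), (duration, R3)]; forward: BREAKING [(audit.age, R1), (duration, R3)]

in Ticket below, arrows point writer -> reader
checking backward for Ticket: reader v2 against writer v1:
  severity: State -> State, writer required; from severity
  extras: map<string, int32> -> map<string, int32>, writer required; from extras
  audit: Money -> Money, writer required; from audit
  duration: int64 -> float32, writer required; from duration
  audit.price: float64 -> float32, writer optional; from audit.price
  audit.balance: float64 -> float64, writer required; from audit.balance
  audit.latitude: float32 -> float32, writer required; from audit.latitude
  leftover writer field: audit.age
  violation R3 at audit.price
  violation R3 at duration
  backward on Ticket therefore BREAKING (2)
checking forward for Ticket: reader v1 against writer v2:
  severity: State -> State, writer required; from severity
  extras: map<string, int32> -> map<string, int32>, writer required; from extras
  audit: Money -> Money, writer required; from audit
  duration: float32 -> int64, writer required; from duration
  audit.price: float32 -> float64, writer optional; from audit.price
  audit.age: no writer match
  audit.balance: float64 -> float64, writer required; from audit.balance
  audit.latitude: float32 -> float32, writer required; from audit.latitude
  violation R1 at audit.age
  violation R3 at duration
  forward on Ticket therefore BREAKING (2)


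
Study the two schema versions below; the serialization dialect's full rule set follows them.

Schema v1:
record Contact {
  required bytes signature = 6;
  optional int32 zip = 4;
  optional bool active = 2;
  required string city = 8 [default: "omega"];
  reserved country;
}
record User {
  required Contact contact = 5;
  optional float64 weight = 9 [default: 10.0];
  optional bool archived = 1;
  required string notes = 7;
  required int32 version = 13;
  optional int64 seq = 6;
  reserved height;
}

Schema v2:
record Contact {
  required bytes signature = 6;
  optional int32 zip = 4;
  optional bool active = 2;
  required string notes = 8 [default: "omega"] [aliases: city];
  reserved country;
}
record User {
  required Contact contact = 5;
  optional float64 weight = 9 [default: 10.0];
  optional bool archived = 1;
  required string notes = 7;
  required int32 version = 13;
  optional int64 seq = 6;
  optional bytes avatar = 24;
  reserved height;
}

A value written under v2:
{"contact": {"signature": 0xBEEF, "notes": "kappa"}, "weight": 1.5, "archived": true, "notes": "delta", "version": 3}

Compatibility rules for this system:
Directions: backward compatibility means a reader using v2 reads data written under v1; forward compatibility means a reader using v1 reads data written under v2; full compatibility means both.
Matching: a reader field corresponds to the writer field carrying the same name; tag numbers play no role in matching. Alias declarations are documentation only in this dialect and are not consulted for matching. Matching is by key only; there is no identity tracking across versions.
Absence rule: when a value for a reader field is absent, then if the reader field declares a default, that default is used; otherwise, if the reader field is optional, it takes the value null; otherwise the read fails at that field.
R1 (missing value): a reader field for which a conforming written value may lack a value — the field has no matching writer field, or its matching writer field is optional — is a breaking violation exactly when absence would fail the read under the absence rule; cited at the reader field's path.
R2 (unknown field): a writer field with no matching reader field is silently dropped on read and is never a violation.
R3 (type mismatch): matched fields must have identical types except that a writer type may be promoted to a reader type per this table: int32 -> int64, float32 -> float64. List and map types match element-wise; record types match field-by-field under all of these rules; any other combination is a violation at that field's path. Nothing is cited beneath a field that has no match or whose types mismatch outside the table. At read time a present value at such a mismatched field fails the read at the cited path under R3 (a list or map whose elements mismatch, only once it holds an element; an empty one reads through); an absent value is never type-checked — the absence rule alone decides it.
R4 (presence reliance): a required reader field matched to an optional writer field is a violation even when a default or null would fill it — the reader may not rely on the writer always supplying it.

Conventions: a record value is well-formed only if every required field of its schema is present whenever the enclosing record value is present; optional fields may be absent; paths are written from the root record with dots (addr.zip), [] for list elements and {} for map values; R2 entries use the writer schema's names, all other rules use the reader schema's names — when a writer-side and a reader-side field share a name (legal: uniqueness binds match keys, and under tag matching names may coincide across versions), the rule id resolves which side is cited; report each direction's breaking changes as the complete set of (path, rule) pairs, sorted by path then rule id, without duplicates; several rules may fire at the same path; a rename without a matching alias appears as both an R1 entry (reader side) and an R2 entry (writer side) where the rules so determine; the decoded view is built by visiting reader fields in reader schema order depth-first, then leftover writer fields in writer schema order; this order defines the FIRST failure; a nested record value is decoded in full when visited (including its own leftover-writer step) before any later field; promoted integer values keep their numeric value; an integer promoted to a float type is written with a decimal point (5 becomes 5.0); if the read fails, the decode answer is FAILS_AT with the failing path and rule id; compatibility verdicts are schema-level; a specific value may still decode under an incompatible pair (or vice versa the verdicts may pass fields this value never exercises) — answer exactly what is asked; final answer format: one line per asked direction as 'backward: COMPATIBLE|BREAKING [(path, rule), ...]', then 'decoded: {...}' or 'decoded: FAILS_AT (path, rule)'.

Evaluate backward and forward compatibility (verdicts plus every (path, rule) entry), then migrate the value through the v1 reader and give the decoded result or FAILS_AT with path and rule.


backward: COMPATIBLE []; forward: COMPATIBLE []; decoded: {"contact": {"signature": 0xBEEF, "zip": null, "active": null, "city": "omega"}, "weight": 1.5, "archived": true, "notes": "delta", "version": 3, "seq": null}

in User below, arrows point writer -> reader
backward on User — v2 reading data written by v1:
  contact: Contact -> Contact, writer required; from contact
  weight: float64 -> float64, writer optional; from weight
  archived: bool -> bool, writer optional; from archived
  notes: string -> string, writer required; from notes
  version: int32 -> int32, writer required; from version
  seq: int64 -> int64, writer optional; from seq
  avatar has no writer counterpart
  contact.signature: bytes -> bytes, writer required; from contact.signature
  contact.zip: int32 -> int32, writer optional; from contact.zip
  contact.active: bool -> bool, writer optional; from contact.active
  contact.notes has no writer counterpart
  contact.city (writer side), unknown to reader
  => no violations; backward on User: COMPATIBLE
forward on User — v1 reading data written by v2:
  contact: Contact -> Contact, writer required; from contact
  weight: float64 -> float64, writer optional; from weight
  archived: bool -> bool, writer optional; from archived
  notes: string -> string, writer required; from notes
  version: int32 -> int32, writer required; from version
  seq: int64 -> int64, writer optional; from seq
  avatar (writer side), unknown to reader
  contact.signature: bytes -> bytes, writer required; from contact.signature
  contact.zip: int32 -> int32, writer optional; from contact.zip
  contact.active: bool -> bool, writer optional; from contact.active
  contact.city has no writer counterpart
  contact.notes (writer side), unknown to reader
  => no violations; forward on User: COMPATIBLE
migrating the User value to v1:
  contact.signature := 0xBEEF
  contact.zip := null (absent, optional -> null)
  contact.active := null (absent, optional -> null)
  contact.city := "omega" (absent -> default)
  writer contact.notes: unknown -> dropped
  weight := 1.5
  archived := true
  notes := "delta"
  version := 3
  seq := null (absent, optional -> null)
  => decoded: {"contact": {"signature": 0xBEEF, "zip": null, "active": null, "city": "omega"}, "weight": 1.5, "archived": true, "notes": "delta", "version": 3, "seq": null}


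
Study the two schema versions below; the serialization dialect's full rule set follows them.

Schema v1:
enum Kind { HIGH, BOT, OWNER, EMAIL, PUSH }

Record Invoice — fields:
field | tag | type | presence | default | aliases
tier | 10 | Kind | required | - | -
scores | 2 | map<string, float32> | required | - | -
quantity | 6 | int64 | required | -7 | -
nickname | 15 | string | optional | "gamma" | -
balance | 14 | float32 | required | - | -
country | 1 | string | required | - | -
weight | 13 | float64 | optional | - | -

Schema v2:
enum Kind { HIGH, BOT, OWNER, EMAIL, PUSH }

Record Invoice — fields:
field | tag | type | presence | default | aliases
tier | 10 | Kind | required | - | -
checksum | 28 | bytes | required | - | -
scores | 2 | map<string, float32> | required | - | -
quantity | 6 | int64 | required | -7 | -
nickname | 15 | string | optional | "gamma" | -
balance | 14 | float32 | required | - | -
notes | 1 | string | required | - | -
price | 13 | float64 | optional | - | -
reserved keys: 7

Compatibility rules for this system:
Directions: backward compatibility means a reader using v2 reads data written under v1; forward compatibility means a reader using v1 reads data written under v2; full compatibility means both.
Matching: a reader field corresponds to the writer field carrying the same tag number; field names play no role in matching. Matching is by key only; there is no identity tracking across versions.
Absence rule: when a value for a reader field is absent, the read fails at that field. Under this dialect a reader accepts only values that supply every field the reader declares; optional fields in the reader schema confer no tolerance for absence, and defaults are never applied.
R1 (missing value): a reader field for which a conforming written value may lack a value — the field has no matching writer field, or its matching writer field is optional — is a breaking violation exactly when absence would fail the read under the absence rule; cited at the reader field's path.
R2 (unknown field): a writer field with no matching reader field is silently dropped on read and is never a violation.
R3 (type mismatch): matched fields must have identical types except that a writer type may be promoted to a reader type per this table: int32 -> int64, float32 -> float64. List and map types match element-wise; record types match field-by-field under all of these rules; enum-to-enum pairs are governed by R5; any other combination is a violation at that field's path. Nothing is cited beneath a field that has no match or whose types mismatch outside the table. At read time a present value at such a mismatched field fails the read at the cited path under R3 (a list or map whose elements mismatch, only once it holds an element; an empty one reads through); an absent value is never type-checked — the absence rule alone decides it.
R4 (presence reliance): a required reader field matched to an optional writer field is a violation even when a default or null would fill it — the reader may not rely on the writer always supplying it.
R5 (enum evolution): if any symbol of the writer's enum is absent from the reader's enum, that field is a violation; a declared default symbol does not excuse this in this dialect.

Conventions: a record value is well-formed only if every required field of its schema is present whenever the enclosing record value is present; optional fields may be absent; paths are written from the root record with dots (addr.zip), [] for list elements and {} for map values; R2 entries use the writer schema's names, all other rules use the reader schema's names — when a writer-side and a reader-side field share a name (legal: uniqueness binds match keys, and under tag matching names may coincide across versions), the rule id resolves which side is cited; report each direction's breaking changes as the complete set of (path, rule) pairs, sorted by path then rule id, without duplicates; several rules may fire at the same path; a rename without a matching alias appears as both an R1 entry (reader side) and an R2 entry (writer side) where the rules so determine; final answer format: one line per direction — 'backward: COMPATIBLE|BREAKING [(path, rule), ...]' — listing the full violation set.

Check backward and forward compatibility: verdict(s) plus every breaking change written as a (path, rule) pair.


backward: BREAKING [(checksum, R1), (nickname, R1), (price, R1)]; forward: BREAKING [(nickname, R1), (weight, R1)]

in Invoice below, arrows point writer -> reader
checking backward for Invoice: reader v2 against writer v1:
  tier: paired with writer tier (Kind -> Kind; writer required)
  no writer field matches reader checksum
  scores: paired with writer scores (map<string, float32> -> map<string, float32>; writer required)
  quantity: paired with writer quantity (int64 -> int64; writer required)
  nickname: paired with writer nickname (string -> string; writer optional)
  balance: paired with writer balance (float32 -> float32; writer required)
  notes: paired with writer country (string -> string; writer required)
  price: paired with writer weight (float64 -> float64; writer optional)
  breaking: (checksum, R1)
  breaking: (nickname, R1)
  breaking: (price, R1)
  => 3 violation(s): backward is BREAKING for Invoice
checking forward for Invoice: reader v1 against writer v2:
  tier: paired with writer tier (Kind -> Kind; writer required)
  scores: paired with writer scores (map<string, float32> -> map<string, float32>; writer required)
  quantity: paired with writer quantity (int64 -> int64; writer required)
  nickname: paired with writer nickname (string -> string; writer optional)
  balance: paired with writer balance (float32 -> float32; writer required)
  country: paired with writer notes (string -> string; writer required)
  weight: paired with writer price (float64 -> float64; writer optional)
  leftover writer field: checksum
  breaking: (nickname, R1)
  breaking: (weight, R1)
  => 2 violation(s): forward is BREAKING for Invoice


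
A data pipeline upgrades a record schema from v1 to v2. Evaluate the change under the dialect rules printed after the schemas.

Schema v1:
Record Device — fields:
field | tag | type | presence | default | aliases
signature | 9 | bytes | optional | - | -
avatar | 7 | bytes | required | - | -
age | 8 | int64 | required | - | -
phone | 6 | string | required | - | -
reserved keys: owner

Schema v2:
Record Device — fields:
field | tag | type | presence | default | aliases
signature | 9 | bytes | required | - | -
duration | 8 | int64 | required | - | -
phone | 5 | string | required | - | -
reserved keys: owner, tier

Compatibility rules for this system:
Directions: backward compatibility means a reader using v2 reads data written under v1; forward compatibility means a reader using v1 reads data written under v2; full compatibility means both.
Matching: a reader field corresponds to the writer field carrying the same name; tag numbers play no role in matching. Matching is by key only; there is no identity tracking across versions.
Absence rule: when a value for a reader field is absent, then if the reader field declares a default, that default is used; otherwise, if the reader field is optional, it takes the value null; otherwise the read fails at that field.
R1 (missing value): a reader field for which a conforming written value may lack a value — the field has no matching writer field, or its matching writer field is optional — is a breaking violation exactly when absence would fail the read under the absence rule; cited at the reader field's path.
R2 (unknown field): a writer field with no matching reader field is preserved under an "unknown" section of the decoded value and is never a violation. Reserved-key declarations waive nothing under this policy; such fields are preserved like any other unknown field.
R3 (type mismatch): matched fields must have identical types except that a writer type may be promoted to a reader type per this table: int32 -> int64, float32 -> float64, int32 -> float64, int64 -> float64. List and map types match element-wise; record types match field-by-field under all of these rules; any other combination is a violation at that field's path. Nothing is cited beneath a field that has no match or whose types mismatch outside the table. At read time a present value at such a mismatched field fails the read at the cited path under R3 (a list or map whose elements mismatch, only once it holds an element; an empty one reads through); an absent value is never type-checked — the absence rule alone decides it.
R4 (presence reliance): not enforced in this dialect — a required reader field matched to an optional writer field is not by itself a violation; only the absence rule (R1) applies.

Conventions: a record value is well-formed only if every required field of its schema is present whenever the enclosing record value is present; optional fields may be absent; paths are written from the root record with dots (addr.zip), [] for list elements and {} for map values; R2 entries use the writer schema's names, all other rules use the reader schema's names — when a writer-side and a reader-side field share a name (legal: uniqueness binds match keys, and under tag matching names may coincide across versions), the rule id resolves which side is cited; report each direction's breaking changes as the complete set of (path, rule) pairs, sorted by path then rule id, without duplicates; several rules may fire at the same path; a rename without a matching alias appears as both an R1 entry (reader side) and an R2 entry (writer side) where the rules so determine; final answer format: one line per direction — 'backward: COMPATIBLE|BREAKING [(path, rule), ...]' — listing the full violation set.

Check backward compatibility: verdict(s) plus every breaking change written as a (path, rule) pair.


backward: BREAKING [(duration, R1), (signature, R1)]

arrows below run writer -> reader for Device
backward on Device — v2 reading data written by v1:
  signature: paired with writer signature (bytes -> bytes; writer optional)
  duration: no writer-side match
  phone: paired with writer phone (string -> string; writer required)
  writer avatar: unknown to reader
  writer age: unknown to reader
  rule R1 violated at duration
  rule R1 violated at signature
  backward on Device therefore BREAKING (2)
ruling out the remaining Device differences:
  removed field avatar from record Device -> matters only for Device's forward compatibility — outside the asked direction
  field phone in record Device: tag 6 changed to 5 -> inert for the asked Device verdict: nothing fires


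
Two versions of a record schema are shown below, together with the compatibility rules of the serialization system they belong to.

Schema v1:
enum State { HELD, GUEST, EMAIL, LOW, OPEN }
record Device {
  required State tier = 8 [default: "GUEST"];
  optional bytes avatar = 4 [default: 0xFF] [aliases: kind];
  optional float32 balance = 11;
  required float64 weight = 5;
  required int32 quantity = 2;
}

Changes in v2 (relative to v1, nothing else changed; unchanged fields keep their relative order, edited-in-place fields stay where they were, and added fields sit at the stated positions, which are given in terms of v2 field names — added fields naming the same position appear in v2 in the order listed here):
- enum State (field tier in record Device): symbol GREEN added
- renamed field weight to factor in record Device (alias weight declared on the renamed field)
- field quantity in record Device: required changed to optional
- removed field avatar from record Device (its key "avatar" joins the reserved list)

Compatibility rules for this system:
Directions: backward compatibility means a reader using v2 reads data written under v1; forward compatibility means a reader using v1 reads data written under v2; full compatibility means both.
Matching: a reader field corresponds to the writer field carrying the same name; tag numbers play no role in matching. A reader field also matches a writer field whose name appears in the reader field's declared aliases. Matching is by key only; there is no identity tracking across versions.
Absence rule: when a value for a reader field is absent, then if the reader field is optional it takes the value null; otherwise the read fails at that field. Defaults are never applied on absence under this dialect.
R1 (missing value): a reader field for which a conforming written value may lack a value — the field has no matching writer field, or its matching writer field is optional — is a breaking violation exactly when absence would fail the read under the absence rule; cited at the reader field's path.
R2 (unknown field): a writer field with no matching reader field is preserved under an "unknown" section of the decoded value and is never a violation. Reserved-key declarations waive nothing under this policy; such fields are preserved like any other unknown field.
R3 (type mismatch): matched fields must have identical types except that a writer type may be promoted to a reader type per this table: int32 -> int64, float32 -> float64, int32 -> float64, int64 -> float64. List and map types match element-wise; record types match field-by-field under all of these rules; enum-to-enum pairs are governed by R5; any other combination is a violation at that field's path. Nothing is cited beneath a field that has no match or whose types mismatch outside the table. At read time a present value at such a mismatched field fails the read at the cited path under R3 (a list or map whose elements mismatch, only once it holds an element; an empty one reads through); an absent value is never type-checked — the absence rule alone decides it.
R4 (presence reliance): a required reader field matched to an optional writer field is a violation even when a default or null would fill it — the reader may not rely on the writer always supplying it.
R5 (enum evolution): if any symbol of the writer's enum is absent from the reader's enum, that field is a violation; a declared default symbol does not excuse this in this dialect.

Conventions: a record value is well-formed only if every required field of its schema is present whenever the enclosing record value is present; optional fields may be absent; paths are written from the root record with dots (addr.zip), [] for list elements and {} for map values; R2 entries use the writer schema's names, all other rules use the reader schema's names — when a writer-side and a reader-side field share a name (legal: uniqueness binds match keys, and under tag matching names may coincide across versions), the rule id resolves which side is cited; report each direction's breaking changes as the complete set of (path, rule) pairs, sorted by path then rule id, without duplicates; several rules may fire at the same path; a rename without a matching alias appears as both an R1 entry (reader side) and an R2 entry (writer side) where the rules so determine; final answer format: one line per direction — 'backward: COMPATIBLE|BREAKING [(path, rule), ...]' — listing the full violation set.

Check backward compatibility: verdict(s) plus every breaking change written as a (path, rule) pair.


arrows below run writer -> reader for Device
backward for Device (reader v2, writer v1):
  tier: State -> State, writer required; from tier
  balance: float32 -> float32, writer optional; from balance
  factor: float64 -> float64, writer required; from weight
  quantity: int32 -> int32, writer required; from quantity
  writer field avatar has no reader counterpart
  => no violations; backward on Device: COMPATIBLE
the rest of the Device diff is inert for this question:
  enum State (field tier in record Device): symbol GREEN added -> its effect on Device is confined to the forward direction, not asked
  renamed field weight to factor in record Device (alias weight declared on the renamed field) -> its effect on Device is confined to the forward direction, not asked
  field quantity in record Device: required changed to optional -> its effect on Device is confined to the forward direction, not asked
  removed field avatar from record Device (its key "avatar" joins the reserved list) -> inert for the asked Device verdict: nothing fires

backward: COMPATIBLE []
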